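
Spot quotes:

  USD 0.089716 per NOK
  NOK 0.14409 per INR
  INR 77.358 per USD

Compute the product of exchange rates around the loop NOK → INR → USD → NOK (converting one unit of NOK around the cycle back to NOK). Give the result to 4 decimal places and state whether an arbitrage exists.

Around NOK → INR → USD → NOK: 1 ÷ 0.14409 ÷ 77.358 ÷ 0.089716 = 0.999979
Product ≈ 1 (deviation 0.002%, within rounding noise).

1.0000 (no arbitrage)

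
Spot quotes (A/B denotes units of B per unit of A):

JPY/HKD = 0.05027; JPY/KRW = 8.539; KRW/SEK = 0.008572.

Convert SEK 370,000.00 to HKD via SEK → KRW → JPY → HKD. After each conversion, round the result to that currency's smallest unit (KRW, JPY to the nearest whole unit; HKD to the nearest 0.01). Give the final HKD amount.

SEK 370,000.00 ÷ 0.008572 = KRW 43,163,789
KRW 43,163,789 ÷ 8.539 = JPY 5,054,900
JPY 5,054,900 × 0.05027 = HKD 254,109.82

HKD 254,109.82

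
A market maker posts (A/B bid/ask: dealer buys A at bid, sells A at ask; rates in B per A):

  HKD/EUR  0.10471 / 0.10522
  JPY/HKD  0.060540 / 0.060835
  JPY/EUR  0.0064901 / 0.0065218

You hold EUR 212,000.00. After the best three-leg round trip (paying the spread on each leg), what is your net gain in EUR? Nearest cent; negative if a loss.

Net profit: EUR 2,949.01

Best loop EUR → HKD → JPY → EUR:
EUR 212,000.00 ÷ 0.10522 (buy HKD at ask) = HKD 2,014,826.08
HKD 2,014,826.08 ÷ 0.060835 (buy JPY at ask) = JPY 33,119,521
JPY 33,119,521 × 0.0064901 (sell JPY at bid) = EUR 214,949.01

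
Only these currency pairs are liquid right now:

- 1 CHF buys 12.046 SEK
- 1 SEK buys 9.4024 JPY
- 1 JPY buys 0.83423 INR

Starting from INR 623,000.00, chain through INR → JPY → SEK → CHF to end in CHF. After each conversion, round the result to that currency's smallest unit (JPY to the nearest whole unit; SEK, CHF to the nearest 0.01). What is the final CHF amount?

CHF 6,593.57

INR 623,000.00 ÷ 0.83423 = JPY 746,796
JPY 746,796 ÷ 9.4024 = SEK 79,426.10
SEK 79,426.10 ÷ 12.046 = CHF 6,593.57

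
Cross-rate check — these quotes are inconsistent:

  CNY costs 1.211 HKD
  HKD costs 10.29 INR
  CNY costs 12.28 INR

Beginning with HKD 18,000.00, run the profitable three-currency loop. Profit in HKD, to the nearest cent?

Profitable loop is HKD → INR → CNY → HKD:
HKD 18,000.00 × 10.29 = INR 185,220.00
INR 185,220.00 ÷ 12.28 = CNY 15,083.06
CNY 15,083.06 × 1.211 = HKD 18,265.59
Profit = HKD 18,265.59 − HKD 18,000.00

Profit: HKD 265.59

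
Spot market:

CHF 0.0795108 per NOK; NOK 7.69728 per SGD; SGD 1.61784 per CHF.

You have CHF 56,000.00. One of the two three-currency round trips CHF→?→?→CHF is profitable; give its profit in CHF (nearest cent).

Profit: CHF 557.35

Profitable loop is CHF → NOK → SGD → CHF:
CHF 56,000.00 ÷ 0.0795108 = NOK 704,306.84
NOK 704,306.84 ÷ 7.69728 = SGD 91,500.74
SGD 91,500.74 ÷ 1.61784 = CHF 56,557.35
Profit = CHF 56,557.35 − CHF 56,000.00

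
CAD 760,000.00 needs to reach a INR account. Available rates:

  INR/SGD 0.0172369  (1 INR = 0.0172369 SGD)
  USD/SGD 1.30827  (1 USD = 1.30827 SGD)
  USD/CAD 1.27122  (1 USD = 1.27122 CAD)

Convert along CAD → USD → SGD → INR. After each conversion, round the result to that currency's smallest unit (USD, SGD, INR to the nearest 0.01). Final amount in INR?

INR 45,376,510.28

CAD 760,000.00 ÷ 1.27122 = USD 597,850.88
USD 597,850.88 × 1.30827 = SGD 782,150.37
SGD 782,150.37 ÷ 0.0172369 = INR 45,376,510.28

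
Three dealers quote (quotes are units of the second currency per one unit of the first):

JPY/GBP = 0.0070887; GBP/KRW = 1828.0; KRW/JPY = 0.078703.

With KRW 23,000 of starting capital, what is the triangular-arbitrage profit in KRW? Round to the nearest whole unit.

Profit: KRW 456

Profitable loop is KRW → JPY → GBP → KRW:
KRW 23,000 × 0.078703 = JPY 1,810
JPY 1,810 × 0.0070887 = GBP 12.83
GBP 12.83 × 1828.0 = KRW 23,456
Profit = KRW 23,456 − KRW 23,000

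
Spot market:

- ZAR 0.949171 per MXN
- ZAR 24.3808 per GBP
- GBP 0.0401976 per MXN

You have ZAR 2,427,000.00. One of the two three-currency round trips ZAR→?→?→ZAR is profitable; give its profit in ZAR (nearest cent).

Profit: ZAR 78,955.71

Profitable loop is ZAR → MXN → GBP → ZAR:
ZAR 2,427,000.00 ÷ 0.949171 = MXN 2,556,968.13
MXN 2,556,968.13 × 0.0401976 = GBP 102,783.98
GBP 102,783.98 × 24.3808 = ZAR 2,505,955.71
Profit = ZAR 2,505,955.71 − ZAR 2,427,000.00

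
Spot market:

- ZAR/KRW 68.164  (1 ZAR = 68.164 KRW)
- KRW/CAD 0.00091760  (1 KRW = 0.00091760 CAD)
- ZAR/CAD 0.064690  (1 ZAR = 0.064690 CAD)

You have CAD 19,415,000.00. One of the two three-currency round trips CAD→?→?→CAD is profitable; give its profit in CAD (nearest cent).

Profitable loop is CAD → KRW → ZAR → CAD:
CAD 19,415,000.00 ÷ 0.00091760 = KRW 21,158,456,844
KRW 21,158,456,844 ÷ 68.164 = ZAR 310,405,152.92
ZAR 310,405,152.92 × 0.064690 = CAD 20,080,109.34
Profit = CAD 20,080,109.34 − CAD 19,415,000.00

Profit: CAD 665,109.34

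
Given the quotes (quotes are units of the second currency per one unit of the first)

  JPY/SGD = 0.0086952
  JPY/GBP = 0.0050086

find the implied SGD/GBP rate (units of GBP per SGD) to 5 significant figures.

SGD/GBP = 0.57602

1 SGD ÷ 0.0086952 = 115.006 JPY
115.006 JPY × 0.0050086 = 0.576019 GBP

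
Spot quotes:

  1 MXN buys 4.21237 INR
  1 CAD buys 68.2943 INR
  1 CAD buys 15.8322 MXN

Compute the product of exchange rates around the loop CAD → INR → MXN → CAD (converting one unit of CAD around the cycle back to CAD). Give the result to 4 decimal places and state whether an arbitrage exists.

1.0240 (arbitrage exists)

Around CAD → INR → MXN → CAD: 1 × 68.2943 ÷ 4.21237 ÷ 15.8322 = 1.024039
Product > 1; profitable direction is CAD → INR → MXN → CAD.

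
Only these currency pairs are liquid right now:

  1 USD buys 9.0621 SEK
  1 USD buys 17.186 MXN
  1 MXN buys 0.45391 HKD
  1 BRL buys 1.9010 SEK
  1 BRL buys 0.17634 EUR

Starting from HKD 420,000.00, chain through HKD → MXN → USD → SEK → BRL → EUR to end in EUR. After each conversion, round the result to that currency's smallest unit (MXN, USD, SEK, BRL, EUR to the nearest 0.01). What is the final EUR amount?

EUR 45,258.72

HKD 420,000.00 ÷ 0.45391 = MXN 925,293.56
MXN 925,293.56 ÷ 17.186 = USD 53,839.96
USD 53,839.96 × 9.0621 = SEK 487,903.10
SEK 487,903.10 ÷ 1.9010 = BRL 256,656.02
BRL 256,656.02 × 0.17634 = EUR 45,258.72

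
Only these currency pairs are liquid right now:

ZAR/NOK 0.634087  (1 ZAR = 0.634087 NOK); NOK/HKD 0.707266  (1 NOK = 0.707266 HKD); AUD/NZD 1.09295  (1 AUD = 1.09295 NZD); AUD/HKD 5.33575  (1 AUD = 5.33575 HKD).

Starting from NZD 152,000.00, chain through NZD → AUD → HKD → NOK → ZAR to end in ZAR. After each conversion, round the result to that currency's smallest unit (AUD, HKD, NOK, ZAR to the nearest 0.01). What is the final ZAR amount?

NZD 152,000.00 ÷ 1.09295 = AUD 139,073.15
AUD 139,073.15 × 5.33575 = HKD 742,059.56
HKD 742,059.56 ÷ 0.707266 = NOK 1,049,194.45
NOK 1,049,194.45 ÷ 0.634087 = ZAR 1,654,653.78

ZAR 1,654,653.78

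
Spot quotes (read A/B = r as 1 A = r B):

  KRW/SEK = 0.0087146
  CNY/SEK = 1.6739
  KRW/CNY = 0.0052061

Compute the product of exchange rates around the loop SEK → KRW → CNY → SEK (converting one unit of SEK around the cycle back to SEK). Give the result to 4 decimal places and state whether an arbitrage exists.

Around SEK → KRW → CNY → SEK: 1 ÷ 0.0087146 × 0.0052061 × 1.6739 = 0.999987
Product ≈ 1 (deviation 0.001%, within rounding noise).

1.0000 (no arbitrage)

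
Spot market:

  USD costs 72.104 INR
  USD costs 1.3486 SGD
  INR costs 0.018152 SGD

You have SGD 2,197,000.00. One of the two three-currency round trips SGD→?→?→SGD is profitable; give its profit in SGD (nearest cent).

Profit: SGD 66,754.73

Profitable loop is SGD → INR → USD → SGD:
SGD 2,197,000.00 ÷ 0.018152 = INR 121,033,494.93
INR 121,033,494.93 ÷ 72.104 = USD 1,678,596.12
USD 1,678,596.12 × 1.3486 = SGD 2,263,754.73
Profit = SGD 2,263,754.73 − SGD 2,197,000.00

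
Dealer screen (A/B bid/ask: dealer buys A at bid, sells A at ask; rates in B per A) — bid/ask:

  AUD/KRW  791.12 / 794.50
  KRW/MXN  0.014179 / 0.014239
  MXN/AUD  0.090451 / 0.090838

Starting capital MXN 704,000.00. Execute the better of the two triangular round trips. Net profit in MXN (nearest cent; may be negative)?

Best loop MXN → AUD → KRW → MXN:
MXN 704,000.00 × 0.090451 (sell MXN at bid) = AUD 63,677.50
AUD 63,677.50 × 791.12 (sell AUD at bid) = KRW 50,376,547
KRW 50,376,547 × 0.014179 (sell KRW at bid) = MXN 714,289.06

Net profit: MXN 10,289.06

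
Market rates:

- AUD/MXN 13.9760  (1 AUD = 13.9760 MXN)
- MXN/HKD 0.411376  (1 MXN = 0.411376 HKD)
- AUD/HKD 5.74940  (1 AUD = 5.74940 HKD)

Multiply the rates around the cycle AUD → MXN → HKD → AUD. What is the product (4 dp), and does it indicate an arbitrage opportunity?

1.0000 (no arbitrage)

Around AUD → MXN → HKD → AUD: 1 × 13.9760 × 0.411376 ÷ 5.74940 = 0.999998
Product ≈ 1 (deviation 0.000%, within rounding noise).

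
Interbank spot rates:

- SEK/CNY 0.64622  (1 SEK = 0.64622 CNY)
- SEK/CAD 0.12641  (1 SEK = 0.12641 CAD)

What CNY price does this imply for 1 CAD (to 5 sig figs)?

1 CAD ÷ 0.12641 = 7.91077 SEK
7.91077 SEK × 0.64622 = 5.1121 CNY

CAD/CNY = 5.1121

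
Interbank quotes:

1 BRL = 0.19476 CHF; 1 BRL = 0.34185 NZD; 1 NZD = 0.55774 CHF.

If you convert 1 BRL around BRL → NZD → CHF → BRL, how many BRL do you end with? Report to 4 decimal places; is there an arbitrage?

Around BRL → NZD → CHF → BRL: 1 × 0.34185 × 0.55774 ÷ 0.19476 = 0.978966
Product < 1; profitable direction is BRL → CHF → NZD → BRL.

0.9790 (arbitrage exists)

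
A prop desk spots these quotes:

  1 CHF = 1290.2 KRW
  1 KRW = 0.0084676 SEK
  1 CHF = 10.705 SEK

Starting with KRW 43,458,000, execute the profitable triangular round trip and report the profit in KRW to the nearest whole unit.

Profitable loop is KRW → SEK → CHF → KRW:
KRW 43,458,000 × 0.0084676 = SEK 367,984.96
SEK 367,984.96 ÷ 10.705 = CHF 34,375.05
CHF 34,375.05 × 1290.2 = KRW 44,350,696
Profit = KRW 44,350,696 − KRW 43,458,000

Profit: KRW 892,696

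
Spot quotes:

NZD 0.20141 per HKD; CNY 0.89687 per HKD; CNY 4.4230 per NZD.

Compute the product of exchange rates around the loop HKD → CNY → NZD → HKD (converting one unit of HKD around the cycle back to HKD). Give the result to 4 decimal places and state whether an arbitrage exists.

1.0068 (arbitrage exists)

Around HKD → CNY → NZD → HKD: 1 × 0.89687 ÷ 4.4230 ÷ 0.20141 = 1.006773
Product > 1; profitable direction is HKD → CNY → NZD → HKD.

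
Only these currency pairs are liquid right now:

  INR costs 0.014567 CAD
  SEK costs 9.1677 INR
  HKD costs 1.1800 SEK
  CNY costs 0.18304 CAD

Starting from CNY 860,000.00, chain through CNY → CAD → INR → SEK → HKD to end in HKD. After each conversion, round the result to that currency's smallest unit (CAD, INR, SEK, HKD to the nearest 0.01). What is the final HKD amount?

CNY 860,000.00 × 0.18304 = CAD 157,414.40
CAD 157,414.40 ÷ 0.014567 = INR 10,806,233.27
INR 10,806,233.27 ÷ 9.1677 = SEK 1,178,728.94
SEK 1,178,728.94 ÷ 1.1800 = HKD 998,922.83

HKD 998,922.83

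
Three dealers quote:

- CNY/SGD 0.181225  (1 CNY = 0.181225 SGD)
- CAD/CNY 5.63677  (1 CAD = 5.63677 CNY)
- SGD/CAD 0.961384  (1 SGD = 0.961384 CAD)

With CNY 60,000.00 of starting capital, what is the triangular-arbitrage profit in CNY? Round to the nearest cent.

Profit: CNY 1,095.04

Profitable loop is CNY → CAD → SGD → CNY:
CNY 60,000.00 ÷ 5.63677 = CAD 10,644.39
CAD 10,644.39 ÷ 0.961384 = SGD 11,071.95
SGD 11,071.95 ÷ 0.181225 = CNY 61,095.04
Profit = CNY 61,095.04 − CNY 60,000.00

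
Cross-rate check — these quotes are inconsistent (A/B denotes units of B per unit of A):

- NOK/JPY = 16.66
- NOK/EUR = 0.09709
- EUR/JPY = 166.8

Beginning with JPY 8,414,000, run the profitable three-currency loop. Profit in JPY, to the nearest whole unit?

Profitable loop is JPY → EUR → NOK → JPY:
JPY 8,414,000 ÷ 166.8 = EUR 50,443.65
EUR 50,443.65 ÷ 0.09709 = NOK 519,555.52
NOK 519,555.52 × 16.66 = JPY 8,655,795
Profit = JPY 8,655,795 − JPY 8,414,000

Profit: JPY 241,795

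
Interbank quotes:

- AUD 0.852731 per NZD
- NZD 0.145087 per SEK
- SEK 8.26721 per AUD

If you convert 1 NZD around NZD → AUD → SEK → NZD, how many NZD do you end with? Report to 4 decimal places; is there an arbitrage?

1.0228 (arbitrage exists)

Around NZD → AUD → SEK → NZD: 1 × 0.852731 × 8.26721 × 0.145087 = 1.022821
Product > 1; profitable direction is NZD → AUD → SEK → NZD.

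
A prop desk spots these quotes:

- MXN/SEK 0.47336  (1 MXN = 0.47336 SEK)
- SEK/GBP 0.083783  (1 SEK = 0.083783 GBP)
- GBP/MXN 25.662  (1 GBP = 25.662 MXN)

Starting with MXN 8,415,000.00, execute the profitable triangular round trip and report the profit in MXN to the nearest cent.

Profit: MXN 149,304.19

Profitable loop is MXN → SEK → GBP → MXN:
MXN 8,415,000.00 × 0.47336 = SEK 3,983,324.40
SEK 3,983,324.40 × 0.083783 = GBP 333,734.87
GBP 333,734.87 × 25.662 = MXN 8,564,304.19
Profit = MXN 8,564,304.19 − MXN 8,415,000.00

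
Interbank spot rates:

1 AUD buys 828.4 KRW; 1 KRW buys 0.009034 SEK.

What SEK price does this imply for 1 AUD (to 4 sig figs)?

1 AUD × 828.4 = 828.4 KRW
828.4 KRW × 0.009034 = 7.48377 SEK

AUD/SEK = 7.484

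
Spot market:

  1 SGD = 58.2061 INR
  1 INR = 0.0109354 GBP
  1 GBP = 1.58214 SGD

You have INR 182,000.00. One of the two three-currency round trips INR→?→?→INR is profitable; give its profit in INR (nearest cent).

Profitable loop is INR → GBP → SGD → INR:
INR 182,000.00 × 0.0109354 = GBP 1,990.24
GBP 1,990.24 × 1.58214 = SGD 3,148.84
SGD 3,148.84 × 58.2061 = INR 183,281.86
Profit = INR 183,281.86 − INR 182,000.00

Profit: INR 1,281.86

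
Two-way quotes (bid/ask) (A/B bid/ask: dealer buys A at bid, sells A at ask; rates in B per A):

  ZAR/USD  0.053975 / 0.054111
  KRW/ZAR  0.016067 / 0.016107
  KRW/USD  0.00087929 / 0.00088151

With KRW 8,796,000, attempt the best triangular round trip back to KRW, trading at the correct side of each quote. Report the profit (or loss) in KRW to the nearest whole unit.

Net profit: KRW 77,953

Best loop KRW → USD → ZAR → KRW:
KRW 8,796,000 × 0.00087929 (sell KRW at bid) = USD 7,734.23
USD 7,734.23 ÷ 0.054111 (buy ZAR at ask) = ZAR 142,932.76
ZAR 142,932.76 ÷ 0.016107 (buy KRW at ask) = KRW 8,873,953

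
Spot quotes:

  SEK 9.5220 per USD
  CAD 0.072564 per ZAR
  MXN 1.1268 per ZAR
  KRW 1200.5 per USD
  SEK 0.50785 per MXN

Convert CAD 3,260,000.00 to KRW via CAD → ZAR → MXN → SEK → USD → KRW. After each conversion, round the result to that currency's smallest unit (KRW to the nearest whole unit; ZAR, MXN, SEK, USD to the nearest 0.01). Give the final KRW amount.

KRW 3,241,251,031

CAD 3,260,000.00 ÷ 0.072564 = ZAR 44,925,858.55
ZAR 44,925,858.55 × 1.1268 = MXN 50,622,457.41
MXN 50,622,457.41 × 0.50785 = SEK 25,708,615.00
SEK 25,708,615.00 ÷ 9.5220 = USD 2,699,917.56
USD 2,699,917.56 × 1200.5 = KRW 3,241,251,031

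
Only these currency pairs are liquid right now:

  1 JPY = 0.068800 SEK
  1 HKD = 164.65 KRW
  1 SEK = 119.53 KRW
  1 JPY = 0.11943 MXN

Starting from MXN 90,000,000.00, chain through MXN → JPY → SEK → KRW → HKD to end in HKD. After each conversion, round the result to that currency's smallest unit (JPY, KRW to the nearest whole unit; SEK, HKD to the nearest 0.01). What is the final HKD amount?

MXN 90,000,000.00 ÷ 0.11943 = JPY 753,579,503
JPY 753,579,503 × 0.068800 = SEK 51,846,269.81
SEK 51,846,269.81 × 119.53 = KRW 6,197,184,630
KRW 6,197,184,630 ÷ 164.65 = HKD 37,638,534.04

HKD 37,638,534.04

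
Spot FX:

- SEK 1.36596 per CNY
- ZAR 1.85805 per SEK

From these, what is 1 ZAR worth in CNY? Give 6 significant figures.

ZAR/CNY = 0.394008

1 ZAR ÷ 1.85805 = 0.538199 SEK
0.538199 SEK ÷ 1.36596 = 0.394008 CNY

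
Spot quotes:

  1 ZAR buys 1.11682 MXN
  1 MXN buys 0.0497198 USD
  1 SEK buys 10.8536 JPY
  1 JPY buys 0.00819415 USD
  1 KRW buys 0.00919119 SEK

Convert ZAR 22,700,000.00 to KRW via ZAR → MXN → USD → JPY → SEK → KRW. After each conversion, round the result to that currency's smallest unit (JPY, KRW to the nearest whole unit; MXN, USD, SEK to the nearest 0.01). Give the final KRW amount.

KRW 1,542,016,233

ZAR 22,700,000.00 × 1.11682 = MXN 25,351,814.00
MXN 25,351,814.00 × 0.0497198 = USD 1,260,487.12
USD 1,260,487.12 ÷ 0.00819415 = JPY 153,827,684
JPY 153,827,684 ÷ 10.8536 = SEK 14,172,964.18
SEK 14,172,964.18 ÷ 0.00919119 = KRW 1,542,016,233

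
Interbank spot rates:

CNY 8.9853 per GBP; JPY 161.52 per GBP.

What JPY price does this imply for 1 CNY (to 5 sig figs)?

1 CNY ÷ 8.9853 = 0.111293 GBP
0.111293 GBP × 161.52 = 17.976 JPY

CNY/JPY = 17.976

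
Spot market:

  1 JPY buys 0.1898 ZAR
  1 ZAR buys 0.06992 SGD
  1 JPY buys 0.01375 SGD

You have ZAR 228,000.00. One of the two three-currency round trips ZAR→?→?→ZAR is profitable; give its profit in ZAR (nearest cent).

Profit: ZAR 8,232.65

Profitable loop is ZAR → JPY → SGD → ZAR:
ZAR 228,000.00 ÷ 0.1898 = JPY 1,201,264
JPY 1,201,264 × 0.01375 = SGD 16,517.39
SGD 16,517.39 ÷ 0.06992 = ZAR 236,232.65
Profit = ZAR 236,232.65 − ZAR 228,000.00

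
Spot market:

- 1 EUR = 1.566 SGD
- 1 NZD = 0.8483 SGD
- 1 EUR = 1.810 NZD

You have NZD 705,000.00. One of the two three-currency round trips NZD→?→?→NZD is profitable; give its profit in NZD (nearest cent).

Profitable loop is NZD → EUR → SGD → NZD:
NZD 705,000.00 ÷ 1.810 = EUR 389,502.76
EUR 389,502.76 × 1.566 = SGD 609,961.33
SGD 609,961.33 ÷ 0.8483 = NZD 719,039.64
Profit = NZD 719,039.64 − NZD 705,000.00

Profit: NZD 14,039.64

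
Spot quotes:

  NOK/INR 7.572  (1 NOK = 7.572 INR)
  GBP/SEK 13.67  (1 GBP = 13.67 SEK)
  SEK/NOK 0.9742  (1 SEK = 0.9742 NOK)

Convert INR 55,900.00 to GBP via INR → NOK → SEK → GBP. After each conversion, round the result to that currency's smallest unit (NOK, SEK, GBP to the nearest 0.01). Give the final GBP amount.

INR 55,900.00 ÷ 7.572 = NOK 7,382.46
NOK 7,382.46 ÷ 0.9742 = SEK 7,577.97
SEK 7,577.97 ÷ 13.67 = GBP 554.35

GBP 554.35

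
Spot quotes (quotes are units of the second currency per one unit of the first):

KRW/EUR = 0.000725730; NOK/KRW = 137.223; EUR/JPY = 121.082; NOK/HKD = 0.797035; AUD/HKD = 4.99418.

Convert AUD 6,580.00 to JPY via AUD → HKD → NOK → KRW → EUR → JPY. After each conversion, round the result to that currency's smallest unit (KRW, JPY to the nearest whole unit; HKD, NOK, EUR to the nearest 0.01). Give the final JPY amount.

AUD 6,580.00 × 4.99418 = HKD 32,861.70
HKD 32,861.70 ÷ 0.797035 = NOK 41,229.93
NOK 41,229.93 × 137.223 = KRW 5,657,695
KRW 5,657,695 × 0.000725730 = EUR 4,105.96
EUR 4,105.96 × 121.082 = JPY 497,158

JPY 497,158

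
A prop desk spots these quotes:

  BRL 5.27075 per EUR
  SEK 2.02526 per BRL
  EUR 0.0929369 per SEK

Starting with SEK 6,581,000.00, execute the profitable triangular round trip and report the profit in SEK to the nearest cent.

Profit: SEK 52,618.72

Profitable loop is SEK → BRL → EUR → SEK:
SEK 6,581,000.00 ÷ 2.02526 = BRL 3,249,459.33
BRL 3,249,459.33 ÷ 5.27075 = EUR 616,507.96
EUR 616,507.96 ÷ 0.0929369 = SEK 6,633,618.72
Profit = SEK 6,633,618.72 − SEK 6,581,000.00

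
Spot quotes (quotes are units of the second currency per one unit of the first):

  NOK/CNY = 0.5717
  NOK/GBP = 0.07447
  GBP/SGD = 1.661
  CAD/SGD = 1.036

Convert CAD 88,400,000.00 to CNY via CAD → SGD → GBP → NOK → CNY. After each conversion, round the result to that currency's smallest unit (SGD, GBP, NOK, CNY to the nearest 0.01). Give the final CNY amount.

CAD 88,400,000.00 × 1.036 = SGD 91,582,400.00
SGD 91,582,400.00 ÷ 1.661 = GBP 55,136,905.48
GBP 55,136,905.48 ÷ 0.07447 = NOK 740,390,834.97
NOK 740,390,834.97 × 0.5717 = CNY 423,281,440.35

CNY 423,281,440.35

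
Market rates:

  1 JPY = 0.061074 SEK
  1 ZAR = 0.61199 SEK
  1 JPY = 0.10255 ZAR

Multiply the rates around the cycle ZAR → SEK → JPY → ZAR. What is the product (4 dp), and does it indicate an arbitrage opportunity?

1.0276 (arbitrage exists)

Around ZAR → SEK → JPY → ZAR: 1 × 0.61199 ÷ 0.061074 × 0.10255 = 1.027599
Product > 1; profitable direction is ZAR → SEK → JPY → ZAR.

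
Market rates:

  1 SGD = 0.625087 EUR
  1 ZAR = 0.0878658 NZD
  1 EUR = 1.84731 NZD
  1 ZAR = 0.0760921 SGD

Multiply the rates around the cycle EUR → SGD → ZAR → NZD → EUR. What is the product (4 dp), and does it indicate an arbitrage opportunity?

Around EUR → SGD → ZAR → NZD → EUR: 1 ÷ 0.625087 ÷ 0.0760921 × 0.0878658 ÷ 1.84731 = 1.000000
Product ≈ 1 (deviation 0.000%, within rounding noise).

1.0000 (no arbitrage)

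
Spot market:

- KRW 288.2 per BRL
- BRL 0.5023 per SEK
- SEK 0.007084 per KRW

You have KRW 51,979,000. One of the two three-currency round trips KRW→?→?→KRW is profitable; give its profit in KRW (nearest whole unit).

Profitable loop is KRW → SEK → BRL → KRW:
KRW 51,979,000 × 0.007084 = SEK 368,219.24
SEK 368,219.24 × 0.5023 = BRL 184,956.52
BRL 184,956.52 × 288.2 = KRW 53,304,470
Profit = KRW 53,304,470 − KRW 51,979,000

Profit: KRW 1,325,470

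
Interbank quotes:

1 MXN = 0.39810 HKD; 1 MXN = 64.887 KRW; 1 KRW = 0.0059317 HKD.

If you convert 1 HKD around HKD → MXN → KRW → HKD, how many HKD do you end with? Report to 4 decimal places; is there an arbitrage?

0.9668 (arbitrage exists)

Around HKD → MXN → KRW → HKD: 1 ÷ 0.39810 × 64.887 × 0.0059317 = 0.966818
Product < 1; profitable direction is HKD → KRW → MXN → HKD.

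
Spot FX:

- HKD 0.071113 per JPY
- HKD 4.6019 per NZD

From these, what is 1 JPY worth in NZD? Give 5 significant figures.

1 JPY × 0.071113 = 0.071113 HKD
0.071113 HKD ÷ 4.6019 = 0.015453 NZD

JPY/NZD = 0.015453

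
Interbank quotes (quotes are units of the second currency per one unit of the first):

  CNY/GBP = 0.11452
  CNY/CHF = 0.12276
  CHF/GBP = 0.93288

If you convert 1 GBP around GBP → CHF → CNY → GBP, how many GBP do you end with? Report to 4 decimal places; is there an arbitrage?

Around GBP → CHF → CNY → GBP: 1 ÷ 0.93288 ÷ 0.12276 × 0.11452 = 0.999997
Product ≈ 1 (deviation 0.000%, within rounding noise).

1.0000 (no arbitrage)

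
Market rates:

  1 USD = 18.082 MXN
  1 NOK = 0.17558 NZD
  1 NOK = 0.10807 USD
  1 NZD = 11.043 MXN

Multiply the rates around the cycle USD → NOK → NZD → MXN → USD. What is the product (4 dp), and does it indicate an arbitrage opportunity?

Around USD → NOK → NZD → MXN → USD: 1 ÷ 0.10807 × 0.17558 × 11.043 ÷ 18.082 = 0.992226
Product < 1; profitable direction is USD → MXN → NZD → NOK → USD.

0.9922 (arbitrage exists)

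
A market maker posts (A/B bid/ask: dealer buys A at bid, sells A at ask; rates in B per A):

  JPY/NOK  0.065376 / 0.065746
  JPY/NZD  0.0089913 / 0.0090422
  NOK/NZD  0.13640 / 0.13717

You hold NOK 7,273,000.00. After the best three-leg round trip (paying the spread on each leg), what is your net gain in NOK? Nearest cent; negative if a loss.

Best loop NOK → JPY → NZD → NOK:
NOK 7,273,000.00 ÷ 0.065746 (buy JPY at ask) = JPY 110,622,699
JPY 110,622,699 × 0.0089913 (sell JPY at bid) = NZD 994,641.88
NZD 994,641.88 ÷ 0.13717 (buy NOK at ask) = NOK 7,251,161.90

Net result: NOK -21,838.10 (no profitable arbitrage after spreads)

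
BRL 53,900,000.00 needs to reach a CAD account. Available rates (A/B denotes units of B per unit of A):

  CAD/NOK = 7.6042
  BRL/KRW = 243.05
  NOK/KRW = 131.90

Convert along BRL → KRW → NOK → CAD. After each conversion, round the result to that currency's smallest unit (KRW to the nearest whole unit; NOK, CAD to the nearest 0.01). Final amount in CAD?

BRL 53,900,000.00 × 243.05 = KRW 13,100,395,000
KRW 13,100,395,000 ÷ 131.90 = NOK 99,320,659.59
NOK 99,320,659.59 ÷ 7.6042 = CAD 13,061,289.76

CAD 13,061,289.76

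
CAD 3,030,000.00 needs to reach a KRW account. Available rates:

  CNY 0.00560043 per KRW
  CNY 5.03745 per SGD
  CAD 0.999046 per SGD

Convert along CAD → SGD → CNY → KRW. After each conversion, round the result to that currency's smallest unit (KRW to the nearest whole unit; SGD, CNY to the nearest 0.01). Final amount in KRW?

CAD 3,030,000.00 ÷ 0.999046 = SGD 3,032,893.38
SGD 3,032,893.38 × 5.03745 = CNY 15,278,048.76
CNY 15,278,048.76 ÷ 0.00560043 = KRW 2,728,013,520

KRW 2,728,013,520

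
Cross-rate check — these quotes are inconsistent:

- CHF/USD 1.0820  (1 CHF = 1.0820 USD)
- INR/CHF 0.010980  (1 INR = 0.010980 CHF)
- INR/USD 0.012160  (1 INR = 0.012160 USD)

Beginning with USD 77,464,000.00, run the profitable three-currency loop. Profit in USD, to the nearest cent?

Profitable loop is USD → CHF → INR → USD:
USD 77,464,000.00 ÷ 1.0820 = CHF 71,593,345.66
CHF 71,593,345.66 ÷ 0.010980 = INR 6,520,341,134.44
INR 6,520,341,134.44 × 0.012160 = USD 79,287,348.19
Profit = USD 79,287,348.19 − USD 77,464,000.00

Profit: USD 1,823,348.19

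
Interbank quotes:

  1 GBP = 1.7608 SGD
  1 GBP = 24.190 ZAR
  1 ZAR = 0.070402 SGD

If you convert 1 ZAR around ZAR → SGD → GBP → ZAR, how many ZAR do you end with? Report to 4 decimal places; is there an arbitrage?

0.9672 (arbitrage exists)

Around ZAR → SGD → GBP → ZAR: 1 × 0.070402 ÷ 1.7608 × 24.190 = 0.967188
Product < 1; profitable direction is ZAR → GBP → SGD → ZAR.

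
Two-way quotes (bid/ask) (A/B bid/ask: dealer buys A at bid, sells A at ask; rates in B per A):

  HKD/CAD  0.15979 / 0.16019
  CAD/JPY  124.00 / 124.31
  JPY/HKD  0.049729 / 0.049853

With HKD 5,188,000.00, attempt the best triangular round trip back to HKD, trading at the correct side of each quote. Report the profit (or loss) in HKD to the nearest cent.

Net profit: HKD 37,973.48

Best loop HKD → JPY → CAD → HKD:
HKD 5,188,000.00 ÷ 0.049853 (buy JPY at ask) = JPY 104,065,954
JPY 104,065,954 ÷ 124.31 (buy CAD at ask) = CAD 837,148.69
CAD 837,148.69 ÷ 0.16019 (buy HKD at ask) = HKD 5,225,973.48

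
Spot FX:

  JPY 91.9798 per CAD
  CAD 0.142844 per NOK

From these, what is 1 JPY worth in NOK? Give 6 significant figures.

JPY/NOK = 0.0761107

1 JPY ÷ 91.9798 = 0.010872 CAD
0.010872 CAD ÷ 0.142844 = 0.0761107 NOK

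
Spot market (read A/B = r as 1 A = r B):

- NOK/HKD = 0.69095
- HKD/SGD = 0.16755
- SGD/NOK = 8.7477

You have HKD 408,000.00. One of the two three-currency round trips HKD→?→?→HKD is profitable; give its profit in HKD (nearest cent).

Profitable loop is HKD → SGD → NOK → HKD:
HKD 408,000.00 × 0.16755 = SGD 68,360.40
SGD 68,360.40 × 8.7477 = NOK 597,996.27
NOK 597,996.27 × 0.69095 = HKD 413,185.52
Profit = HKD 413,185.52 − HKD 408,000.00

Profit: HKD 5,185.52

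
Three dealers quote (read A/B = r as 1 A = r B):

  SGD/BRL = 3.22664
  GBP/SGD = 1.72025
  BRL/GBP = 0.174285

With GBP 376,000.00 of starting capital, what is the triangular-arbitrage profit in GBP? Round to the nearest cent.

Profitable loop is GBP → BRL → SGD → GBP:
GBP 376,000.00 ÷ 0.174285 = BRL 2,157,385.89
BRL 2,157,385.89 ÷ 3.22664 = SGD 668,616.86
SGD 668,616.86 ÷ 1.72025 = GBP 388,674.24
Profit = GBP 388,674.24 − GBP 376,000.00

Profit: GBP 12,674.24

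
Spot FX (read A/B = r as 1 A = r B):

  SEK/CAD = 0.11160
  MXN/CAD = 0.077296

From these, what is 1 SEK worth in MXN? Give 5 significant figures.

SEK/MXN = 1.4438

1 SEK × 0.11160 = 0.1116 CAD
0.1116 CAD ÷ 0.077296 = 1.4438 MXN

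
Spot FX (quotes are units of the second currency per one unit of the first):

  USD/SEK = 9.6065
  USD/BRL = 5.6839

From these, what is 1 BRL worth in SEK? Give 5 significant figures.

1 BRL ÷ 5.6839 = 0.175936 USD
0.175936 USD × 9.6065 = 1.69012 SEK

BRL/SEK = 1.6901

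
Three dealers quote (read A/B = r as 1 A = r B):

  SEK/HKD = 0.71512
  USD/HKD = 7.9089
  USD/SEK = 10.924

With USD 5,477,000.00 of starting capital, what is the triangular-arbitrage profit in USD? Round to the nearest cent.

Profit: USD 67,957.34

Profitable loop is USD → HKD → SEK → USD:
USD 5,477,000.00 × 7.9089 = HKD 43,317,045.30
HKD 43,317,045.30 ÷ 0.71512 = SEK 60,573,114.02
SEK 60,573,114.02 ÷ 10.924 = USD 5,544,957.34
Profit = USD 5,544,957.34 − USD 5,477,000.00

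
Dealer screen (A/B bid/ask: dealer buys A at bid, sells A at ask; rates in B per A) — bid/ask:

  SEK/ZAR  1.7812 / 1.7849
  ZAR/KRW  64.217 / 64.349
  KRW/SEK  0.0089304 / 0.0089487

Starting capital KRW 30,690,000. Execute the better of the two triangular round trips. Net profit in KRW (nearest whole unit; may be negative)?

Best loop KRW → SEK → ZAR → KRW:
KRW 30,690,000 × 0.0089304 (sell KRW at bid) = SEK 274,073.98
SEK 274,073.98 × 1.7812 (sell SEK at bid) = ZAR 488,180.57
ZAR 488,180.57 × 64.217 (sell ZAR at bid) = KRW 31,349,491

Net profit: KRW 659,491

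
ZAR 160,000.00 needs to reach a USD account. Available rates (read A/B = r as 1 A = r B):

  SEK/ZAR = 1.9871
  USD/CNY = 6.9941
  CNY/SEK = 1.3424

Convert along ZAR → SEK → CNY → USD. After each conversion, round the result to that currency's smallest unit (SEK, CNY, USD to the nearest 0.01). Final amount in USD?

USD 8,576.03

ZAR 160,000.00 ÷ 1.9871 = SEK 80,519.35
SEK 80,519.35 ÷ 1.3424 = CNY 59,981.64
CNY 59,981.64 ÷ 6.9941 = USD 8,576.03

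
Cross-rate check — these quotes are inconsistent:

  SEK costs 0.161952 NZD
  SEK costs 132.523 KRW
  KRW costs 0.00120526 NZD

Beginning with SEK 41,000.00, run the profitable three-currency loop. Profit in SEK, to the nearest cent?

Profit: SEK 571.74

Profitable loop is SEK → NZD → KRW → SEK:
SEK 41,000.00 × 0.161952 = NZD 6,640.03
NZD 6,640.03 ÷ 0.00120526 = KRW 5,509,211
KRW 5,509,211 ÷ 132.523 = SEK 41,571.74
Profit = SEK 41,571.74 − SEK 41,000.00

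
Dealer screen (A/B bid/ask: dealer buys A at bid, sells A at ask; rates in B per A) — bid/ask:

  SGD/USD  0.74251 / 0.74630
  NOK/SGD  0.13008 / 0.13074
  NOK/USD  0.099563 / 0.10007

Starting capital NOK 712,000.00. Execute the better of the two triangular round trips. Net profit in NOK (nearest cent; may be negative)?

Best loop NOK → USD → SGD → NOK:
NOK 712,000.00 × 0.099563 (sell NOK at bid) = USD 70,888.86
USD 70,888.86 ÷ 0.74630 (buy SGD at ask) = SGD 94,987.08
SGD 94,987.08 ÷ 0.13074 (buy NOK at ask) = NOK 726,534.17

Net profit: NOK 14,534.17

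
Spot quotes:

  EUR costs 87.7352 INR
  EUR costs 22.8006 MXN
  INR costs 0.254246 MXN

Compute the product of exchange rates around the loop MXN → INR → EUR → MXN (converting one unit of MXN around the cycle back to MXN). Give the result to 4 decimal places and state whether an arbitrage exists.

Around MXN → INR → EUR → MXN: 1 ÷ 0.254246 ÷ 87.7352 × 22.8006 = 1.022159
Product > 1; profitable direction is MXN → INR → EUR → MXN.

1.0222 (arbitrage exists)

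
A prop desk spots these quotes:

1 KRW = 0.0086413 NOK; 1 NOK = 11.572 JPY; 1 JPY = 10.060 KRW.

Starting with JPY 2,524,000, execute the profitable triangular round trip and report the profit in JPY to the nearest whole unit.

Profitable loop is JPY → KRW → NOK → JPY:
JPY 2,524,000 × 10.060 = KRW 25,391,440
KRW 25,391,440 × 0.0086413 = NOK 219,415.05
NOK 219,415.05 × 11.572 = JPY 2,539,071
Profit = JPY 2,539,071 − JPY 2,524,000

Profit: JPY 15,071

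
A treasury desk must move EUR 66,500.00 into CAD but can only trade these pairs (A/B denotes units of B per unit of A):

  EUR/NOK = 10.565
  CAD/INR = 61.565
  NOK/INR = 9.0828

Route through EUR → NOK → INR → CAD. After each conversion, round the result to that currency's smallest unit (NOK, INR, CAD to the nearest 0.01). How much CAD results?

CAD 103,651.84

EUR 66,500.00 × 10.565 = NOK 702,572.50
NOK 702,572.50 × 9.0828 = INR 6,381,325.50
INR 6,381,325.50 ÷ 61.565 = CAD 103,651.84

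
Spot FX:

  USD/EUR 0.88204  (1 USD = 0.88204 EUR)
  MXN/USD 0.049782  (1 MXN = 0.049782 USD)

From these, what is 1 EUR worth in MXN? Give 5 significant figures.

1 EUR ÷ 0.88204 = 1.13374 USD
1.13374 USD ÷ 0.049782 = 22.774 MXN

EUR/MXN = 22.774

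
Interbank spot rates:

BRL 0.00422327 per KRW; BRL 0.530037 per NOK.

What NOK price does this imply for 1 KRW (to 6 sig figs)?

KRW/NOK = 0.00796788

1 KRW × 0.00422327 = 0.00422327 BRL
0.00422327 BRL ÷ 0.530037 = 0.00796788 NOK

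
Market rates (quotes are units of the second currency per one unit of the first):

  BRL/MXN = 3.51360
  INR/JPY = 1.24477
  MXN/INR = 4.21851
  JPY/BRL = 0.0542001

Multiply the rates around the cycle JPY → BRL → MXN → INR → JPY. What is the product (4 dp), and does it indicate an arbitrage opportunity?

Around JPY → BRL → MXN → INR → JPY: 1 × 0.0542001 × 3.51360 × 4.21851 × 1.24477 = 1.000001
Product ≈ 1 (deviation 0.000%, within rounding noise).

1.0000 (no arbitrage)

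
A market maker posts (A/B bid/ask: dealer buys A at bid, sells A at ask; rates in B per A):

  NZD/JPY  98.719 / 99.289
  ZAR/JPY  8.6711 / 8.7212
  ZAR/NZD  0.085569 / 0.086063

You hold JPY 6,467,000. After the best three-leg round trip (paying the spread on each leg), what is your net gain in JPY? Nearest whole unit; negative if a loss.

Best loop JPY → NZD → ZAR → JPY:
JPY 6,467,000 ÷ 99.289 (buy NZD at ask) = NZD 65,133.10
NZD 65,133.10 ÷ 0.086063 (buy ZAR at ask) = ZAR 756,807.18
ZAR 756,807.18 × 8.6711 (sell ZAR at bid) = JPY 6,562,351

Net profit: JPY 95,351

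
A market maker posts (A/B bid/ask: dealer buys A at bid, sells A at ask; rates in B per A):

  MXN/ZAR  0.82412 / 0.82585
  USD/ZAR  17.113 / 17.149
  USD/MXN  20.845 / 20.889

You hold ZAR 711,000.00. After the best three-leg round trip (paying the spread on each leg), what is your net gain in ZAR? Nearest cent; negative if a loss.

Net profit: ZAR 1,234.74

Best loop ZAR → USD → MXN → ZAR:
ZAR 711,000.00 ÷ 17.149 (buy USD at ask) = USD 41,460.14
USD 41,460.14 × 20.845 (sell USD at bid) = MXN 864,236.69
MXN 864,236.69 × 0.82412 (sell MXN at bid) = ZAR 712,234.74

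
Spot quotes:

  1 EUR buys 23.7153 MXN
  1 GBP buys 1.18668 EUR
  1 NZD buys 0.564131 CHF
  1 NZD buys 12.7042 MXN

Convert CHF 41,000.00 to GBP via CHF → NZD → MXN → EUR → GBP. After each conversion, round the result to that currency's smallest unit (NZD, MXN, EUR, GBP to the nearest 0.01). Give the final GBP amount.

GBP 32,808.69

CHF 41,000.00 ÷ 0.564131 = NZD 72,678.15
NZD 72,678.15 × 12.7042 = MXN 923,317.75
MXN 923,317.75 ÷ 23.7153 = EUR 38,933.42
EUR 38,933.42 ÷ 1.18668 = GBP 32,808.69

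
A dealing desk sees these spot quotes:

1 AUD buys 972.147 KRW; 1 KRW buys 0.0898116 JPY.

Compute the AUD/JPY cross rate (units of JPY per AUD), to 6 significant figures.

AUD/JPY = 87.3101

1 AUD × 972.147 = 972.147 KRW
972.147 KRW × 0.0898116 = 87.3101 JPY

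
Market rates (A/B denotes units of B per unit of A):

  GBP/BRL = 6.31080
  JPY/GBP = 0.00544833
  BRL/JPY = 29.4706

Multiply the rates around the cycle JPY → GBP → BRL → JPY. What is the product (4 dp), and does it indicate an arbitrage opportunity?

Around JPY → GBP → BRL → JPY: 1 × 0.00544833 × 6.31080 × 29.4706 = 1.013297
Product > 1; profitable direction is JPY → GBP → BRL → JPY.

1.0133 (arbitrage exists)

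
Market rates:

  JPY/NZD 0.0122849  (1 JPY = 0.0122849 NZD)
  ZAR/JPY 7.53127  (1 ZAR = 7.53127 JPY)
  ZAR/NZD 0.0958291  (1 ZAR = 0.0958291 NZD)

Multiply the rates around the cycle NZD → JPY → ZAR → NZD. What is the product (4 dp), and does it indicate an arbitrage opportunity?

Around NZD → JPY → ZAR → NZD: 1 ÷ 0.0122849 ÷ 7.53127 × 0.0958291 = 1.035756
Product > 1; profitable direction is NZD → JPY → ZAR → NZD.

1.0358 (arbitrage exists)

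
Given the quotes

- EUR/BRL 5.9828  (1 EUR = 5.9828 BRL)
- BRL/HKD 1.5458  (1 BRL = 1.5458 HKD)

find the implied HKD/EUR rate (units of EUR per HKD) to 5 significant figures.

HKD/EUR = 0.10813

1 HKD ÷ 1.5458 = 0.646914 BRL
0.646914 BRL ÷ 5.9828 = 0.108129 EUR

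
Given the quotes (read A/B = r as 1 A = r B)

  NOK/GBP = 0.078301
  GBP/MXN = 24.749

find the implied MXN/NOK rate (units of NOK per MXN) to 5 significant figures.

1 MXN ÷ 24.749 = 0.0404057 GBP
0.0404057 GBP ÷ 0.078301 = 0.51603 NOK

MXN/NOK = 0.51603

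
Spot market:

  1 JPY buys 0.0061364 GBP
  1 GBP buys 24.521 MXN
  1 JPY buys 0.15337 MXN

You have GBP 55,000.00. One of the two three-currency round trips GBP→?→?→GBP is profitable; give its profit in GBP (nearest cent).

Profit: GBP 1,059.76

Profitable loop is GBP → JPY → MXN → GBP:
GBP 55,000.00 ÷ 0.0061364 = JPY 8,962,910
JPY 8,962,910 × 0.15337 = MXN 1,374,641.48
MXN 1,374,641.48 ÷ 24.521 = GBP 56,059.76
Profit = GBP 56,059.76 − GBP 55,000.00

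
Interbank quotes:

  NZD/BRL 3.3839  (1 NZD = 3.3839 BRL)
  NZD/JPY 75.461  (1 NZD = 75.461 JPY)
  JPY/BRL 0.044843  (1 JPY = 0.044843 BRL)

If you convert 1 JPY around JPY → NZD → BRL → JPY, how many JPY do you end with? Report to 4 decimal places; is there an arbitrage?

Around JPY → NZD → BRL → JPY: 1 ÷ 75.461 × 3.3839 ÷ 0.044843 = 1.000001
Product ≈ 1 (deviation 0.000%, within rounding noise).

1.0000 (no arbitrage)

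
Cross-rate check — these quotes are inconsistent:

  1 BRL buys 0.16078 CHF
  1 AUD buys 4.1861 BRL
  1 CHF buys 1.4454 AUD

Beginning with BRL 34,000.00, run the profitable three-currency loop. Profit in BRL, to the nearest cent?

Profitable loop is BRL → AUD → CHF → BRL:
BRL 34,000.00 ÷ 4.1861 = AUD 8,122.12
AUD 8,122.12 ÷ 1.4454 = CHF 5,619.29
CHF 5,619.29 ÷ 0.16078 = BRL 34,950.17
Profit = BRL 34,950.17 − BRL 34,000.00

Profit: BRL 950.17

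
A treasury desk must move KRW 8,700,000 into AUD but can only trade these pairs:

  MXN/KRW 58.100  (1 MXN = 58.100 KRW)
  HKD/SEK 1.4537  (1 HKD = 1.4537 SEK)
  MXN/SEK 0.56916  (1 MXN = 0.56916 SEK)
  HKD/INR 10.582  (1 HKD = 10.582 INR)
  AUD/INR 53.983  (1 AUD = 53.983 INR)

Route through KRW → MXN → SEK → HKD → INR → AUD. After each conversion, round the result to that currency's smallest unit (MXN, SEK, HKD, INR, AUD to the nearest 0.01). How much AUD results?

AUD 11,492.47

KRW 8,700,000 ÷ 58.100 = MXN 149,741.82
MXN 149,741.82 × 0.56916 = SEK 85,227.05
SEK 85,227.05 ÷ 1.4537 = HKD 58,627.67
HKD 58,627.67 × 10.582 = INR 620,398.00
INR 620,398.00 ÷ 53.983 = AUD 11,492.47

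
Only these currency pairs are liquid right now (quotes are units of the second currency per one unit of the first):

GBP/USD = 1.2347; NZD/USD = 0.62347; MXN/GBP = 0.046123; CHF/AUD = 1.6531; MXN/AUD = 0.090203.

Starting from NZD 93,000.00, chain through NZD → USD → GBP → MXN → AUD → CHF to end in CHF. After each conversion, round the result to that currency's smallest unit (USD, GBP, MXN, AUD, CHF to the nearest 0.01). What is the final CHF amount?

NZD 93,000.00 × 0.62347 = USD 57,982.71
USD 57,982.71 ÷ 1.2347 = GBP 46,960.97
GBP 46,960.97 ÷ 0.046123 = MXN 1,018,168.16
MXN 1,018,168.16 × 0.090203 = AUD 91,841.82
AUD 91,841.82 ÷ 1.6531 = CHF 55,557.33

CHF 55,557.33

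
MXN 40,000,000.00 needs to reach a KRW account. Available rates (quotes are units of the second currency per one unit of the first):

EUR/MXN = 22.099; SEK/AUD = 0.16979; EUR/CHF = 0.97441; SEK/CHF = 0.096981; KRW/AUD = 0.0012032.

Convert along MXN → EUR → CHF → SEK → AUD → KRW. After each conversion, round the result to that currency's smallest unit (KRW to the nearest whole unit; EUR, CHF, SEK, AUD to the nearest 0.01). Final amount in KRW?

MXN 40,000,000.00 ÷ 22.099 = EUR 1,810,036.65
EUR 1,810,036.65 × 0.97441 = CHF 1,763,717.81
CHF 1,763,717.81 ÷ 0.096981 = SEK 18,186,220.08
SEK 18,186,220.08 × 0.16979 = AUD 3,087,838.31
AUD 3,087,838.31 ÷ 0.0012032 = KRW 2,566,354,978

KRW 2,566,354,978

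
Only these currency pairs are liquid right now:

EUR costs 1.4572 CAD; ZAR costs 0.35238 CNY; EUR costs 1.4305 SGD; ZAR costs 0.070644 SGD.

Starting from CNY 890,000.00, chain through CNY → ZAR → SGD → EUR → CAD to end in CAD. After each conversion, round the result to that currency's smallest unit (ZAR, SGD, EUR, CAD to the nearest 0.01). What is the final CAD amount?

CAD 181,754.56

CNY 890,000.00 ÷ 0.35238 = ZAR 2,525,682.50
ZAR 2,525,682.50 × 0.070644 = SGD 178,424.31
SGD 178,424.31 ÷ 1.4305 = EUR 124,728.63
EUR 124,728.63 × 1.4572 = CAD 181,754.56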